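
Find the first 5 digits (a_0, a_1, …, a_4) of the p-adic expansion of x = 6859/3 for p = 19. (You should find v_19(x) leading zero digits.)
(a_0, …, a_4) = (0, 0, 0, 13, 12)

v_19(6859/3) = 3, so a_0 = ... = a_2 = 0. Factor out: x = 19^3 · u with u = 1/3 a unit in ℤ_19. Expand u iteratively via a_{v+i} = u_i mod 19, u_{i+1} = (u_i − a_{v+i})/19:
  u_0 = 1/3;  a_3 = 13;  u_1 = (u_0 − 13)/19 = -2/3
  u_1 = -2/3;  a_4 = 12;  u_2 = (u_1 − 12)/19 = -2/3
Digits: (0, 0, 0, 13, 12).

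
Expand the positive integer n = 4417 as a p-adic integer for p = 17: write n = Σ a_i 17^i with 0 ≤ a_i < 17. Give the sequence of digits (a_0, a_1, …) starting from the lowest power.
(a_0, a_1, …) = (14, 4, 15)

Repeated division by 17 gives the digits low-to-high: 4417 = 14 + 4·17^1 + 15·17^2. Digit sequence: (14, 4, 15).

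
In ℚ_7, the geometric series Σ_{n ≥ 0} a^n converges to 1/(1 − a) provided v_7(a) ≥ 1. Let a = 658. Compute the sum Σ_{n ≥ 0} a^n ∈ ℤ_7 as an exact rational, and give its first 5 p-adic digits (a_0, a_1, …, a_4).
Σ a^n = 1/(1 − a) = -1/657;  first 5 digits = (1, 3, 1, 3, 0)

v_7(a) = 1 ≥ 1, so the series converges in ℤ_7 to 1/(1 − a) = 1/(1 − 658) = -1/657. Expand this rational in ℤ_7: compute digits iteratively via d_i = x_i mod 7, x_{i+1} = (x_i − d_i)/7. The first 5 digits are (1, 3, 1, 3, 0).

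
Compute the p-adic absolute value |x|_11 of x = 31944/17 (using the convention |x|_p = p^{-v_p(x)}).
|31944/17|_11 = 1/1331

Step 1 — compute v_11(x) by factoring powers of 11 out of the numerator and denominator: v_11(31944/17) = 3. Step 2 — apply |x|_p = p^{-v_p(x)} = 11^{-3} = 1/1331.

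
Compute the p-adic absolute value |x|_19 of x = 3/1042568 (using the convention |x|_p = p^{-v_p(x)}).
|3/1042568|_19 = 130321

Step 1 — compute v_19(x) by factoring powers of 19 out of the numerator and denominator: v_19(3/1042568) = -4. Step 2 — apply |x|_p = p^{-v_p(x)} = 19^{4} = 130321.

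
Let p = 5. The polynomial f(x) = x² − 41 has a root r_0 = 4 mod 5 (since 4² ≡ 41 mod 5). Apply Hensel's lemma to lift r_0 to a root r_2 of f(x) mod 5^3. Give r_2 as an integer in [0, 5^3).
r_2 = 54 (mod 125)

Hensel's recurrence: r_{i+1} = r_i − f(r_i)·(f′(r_i))^{-1} mod 5^{i+2}, with f′(x) = 2x. Iterate:
  r_0 = 4 (mod 5)
  r_1 = 4 (mod 25)
  r_2 = 54 (mod 125)
Final: r_2 = 54, and one checks f(r_2) ≡ 0 mod 5^3.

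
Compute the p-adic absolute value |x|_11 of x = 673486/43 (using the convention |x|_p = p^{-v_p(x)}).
|673486/43|_11 = 1/14641

Step 1 — compute v_11(x) by factoring powers of 11 out of the numerator and denominator: v_11(673486/43) = 4. Step 2 — apply |x|_p = p^{-v_p(x)} = 11^{-4} = 1/14641.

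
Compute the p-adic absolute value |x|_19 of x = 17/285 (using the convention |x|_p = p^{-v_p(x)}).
|17/285|_19 = 19

Step 1 — compute v_19(x) by factoring powers of 19 out of the numerator and denominator: v_19(17/285) = -1. Step 2 — apply |x|_p = p^{-v_p(x)} = 19^{1} = 19.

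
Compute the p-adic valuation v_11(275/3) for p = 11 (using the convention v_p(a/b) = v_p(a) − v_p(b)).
v_11(275/3) = 1

Factor powers of 11 from the numerator and denominator of the reduced fraction: 275 = 11^1 · 25 and 3 = 11^0 · 3. Apply v_p(a/b) = v_p(a) − v_p(b): v_11(275/3) = 1 − 0 = 1.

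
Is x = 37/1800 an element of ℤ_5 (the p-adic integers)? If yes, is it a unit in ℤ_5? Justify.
x ∉ ℤ_5 (v_5(x) = -2 < 0)

ℤ_5 = {x ∈ ℚ_5 : v_5(x) ≥ 0} and ℤ_5^× = {x ∈ ℤ_5 : v_5(x) = 0}. Here v_5(37/1800) = v_5(num) − v_5(den) = -2; compare against these criteria.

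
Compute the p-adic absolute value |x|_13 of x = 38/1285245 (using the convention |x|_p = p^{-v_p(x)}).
|38/1285245|_13 = 28561

Step 1 — compute v_13(x) by factoring powers of 13 out of the numerator and denominator: v_13(38/1285245) = -4. Step 2 — apply |x|_p = p^{-v_p(x)} = 13^{4} = 28561.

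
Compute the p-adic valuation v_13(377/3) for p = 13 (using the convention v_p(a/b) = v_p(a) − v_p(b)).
v_13(377/3) = 1

Factor powers of 13 from the numerator and denominator of the reduced fraction: 377 = 13^1 · 29 and 3 = 13^0 · 3. Apply v_p(a/b) = v_p(a) − v_p(b): v_13(377/3) = 1 − 0 = 1.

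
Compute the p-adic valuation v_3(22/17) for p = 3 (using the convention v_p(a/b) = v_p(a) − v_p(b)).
v_3(22/17) = 0

Factor powers of 3 from the numerator and denominator of the reduced fraction: 22 = 3^0 · 22 and 17 = 3^0 · 17. Apply v_p(a/b) = v_p(a) − v_p(b): v_3(22/17) = 0 − 0 = 0.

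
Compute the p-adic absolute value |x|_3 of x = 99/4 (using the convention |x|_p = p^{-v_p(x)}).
|99/4|_3 = 1/9

Step 1 — compute v_3(x) by factoring powers of 3 out of the numerator and denominator: v_3(99/4) = 2. Step 2 — apply |x|_p = p^{-v_p(x)} = 3^{-2} = 1/9.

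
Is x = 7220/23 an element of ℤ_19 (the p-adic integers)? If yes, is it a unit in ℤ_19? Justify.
x ∈ ℤ_19 but not a unit; v_19(x) = 2 > 0

ℤ_19 = {x ∈ ℚ_19 : v_19(x) ≥ 0} and ℤ_19^× = {x ∈ ℤ_19 : v_19(x) = 0}. Here v_19(7220/23) = v_19(num) − v_19(den) = 2; compare against these criteria.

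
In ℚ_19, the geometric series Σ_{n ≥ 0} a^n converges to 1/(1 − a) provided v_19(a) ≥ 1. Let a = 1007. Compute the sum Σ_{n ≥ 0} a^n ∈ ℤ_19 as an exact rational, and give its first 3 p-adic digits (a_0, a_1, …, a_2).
Σ a^n = 1/(1 − a) = -1/1006;  first 3 digits = (1, 15, 18)

v_19(a) = 1 ≥ 1, so the series converges in ℤ_19 to 1/(1 − a) = 1/(1 − 1007) = -1/1006. Expand this rational in ℤ_19: compute digits iteratively via d_i = x_i mod 19, x_{i+1} = (x_i − d_i)/19. The first 3 digits are (1, 15, 18).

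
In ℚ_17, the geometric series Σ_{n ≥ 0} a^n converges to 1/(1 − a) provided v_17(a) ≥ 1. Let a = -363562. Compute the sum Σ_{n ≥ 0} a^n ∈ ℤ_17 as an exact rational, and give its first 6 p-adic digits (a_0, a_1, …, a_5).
Σ a^n = 1/(1 − a) = 1/363563;  first 6 digits = (1, 0, 0, 11, 12, 16)

v_17(a) = 3 ≥ 1, so the series converges in ℤ_17 to 1/(1 − a) = 1/(1 − (-363562)) = 1/363563. Expand this rational in ℤ_17: compute digits iteratively via d_i = x_i mod 17, x_{i+1} = (x_i − d_i)/17. The first 6 digits are (1, 0, 0, 11, 12, 16).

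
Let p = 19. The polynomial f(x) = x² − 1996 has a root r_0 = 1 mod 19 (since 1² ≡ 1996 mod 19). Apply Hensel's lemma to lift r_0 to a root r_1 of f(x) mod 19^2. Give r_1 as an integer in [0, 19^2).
r_1 = 96 (mod 361)

Hensel's recurrence: r_{i+1} = r_i − f(r_i)·(f′(r_i))^{-1} mod 19^{i+2}, with f′(x) = 2x. Iterate:
  r_0 = 1 (mod 19)
  r_1 = 96 (mod 361)
Final: r_1 = 96, and one checks f(r_1) ≡ 0 mod 19^2.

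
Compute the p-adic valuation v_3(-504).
v_3(-504) = 2

v_3(n) is the largest exponent k such that 3^k divides n. Factor out: -504 = -3^2 · 56. (Sign doesn't affect v_p.) So v_3(-504) = 2.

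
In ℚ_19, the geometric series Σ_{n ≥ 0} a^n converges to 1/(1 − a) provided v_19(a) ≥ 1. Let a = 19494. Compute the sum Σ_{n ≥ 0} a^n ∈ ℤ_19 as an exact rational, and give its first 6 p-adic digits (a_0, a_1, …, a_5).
Σ a^n = 1/(1 − a) = -1/19493;  first 6 digits = (1, 0, 16, 2, 9, 1)

v_19(a) = 2 ≥ 1, so the series converges in ℤ_19 to 1/(1 − a) = 1/(1 − 19494) = -1/19493. Expand this rational in ℤ_19: compute digits iteratively via d_i = x_i mod 19, x_{i+1} = (x_i − d_i)/19. The first 6 digits are (1, 0, 16, 2, 9, 1).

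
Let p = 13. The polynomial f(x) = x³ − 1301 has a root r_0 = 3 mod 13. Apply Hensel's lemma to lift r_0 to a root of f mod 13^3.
r_2 = 1277 (mod 2197)

Hensel: r_{i+1} = r_i − f(r_i)/f′(r_i) mod 13^{i+2}, where f′(x) = 3x². Iterate:
  r_0 = 3 (mod 13)
  r_1 = 94 (mod 169)
  r_2 = 1277 (mod 2197)
Final: r = 1277 with f(r) ≡ 0 mod 13^3.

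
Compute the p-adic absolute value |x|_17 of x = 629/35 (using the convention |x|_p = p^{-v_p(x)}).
|629/35|_17 = 1/17

Step 1 — compute v_17(x) by factoring powers of 17 out of the numerator and denominator: v_17(629/35) = 1. Step 2 — apply |x|_p = p^{-v_p(x)} = 17^{-1} = 1/17.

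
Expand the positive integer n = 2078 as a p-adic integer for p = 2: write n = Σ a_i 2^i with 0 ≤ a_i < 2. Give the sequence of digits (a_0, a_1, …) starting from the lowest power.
(a_0, a_1, …) = (0, 1, 1, 1, 1, 0, 0, 0, 0, 0, 0, 1)

Repeated division by 2 gives the digits low-to-high: 2078 = 1·2^1 + 1·2^2 + 1·2^3 + 1·2^4 + 1·2^11. Digit sequence: (0, 1, 1, 1, 1, 0, 0, 0, 0, 0, 0, 1).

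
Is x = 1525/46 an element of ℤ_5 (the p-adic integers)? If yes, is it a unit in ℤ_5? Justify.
x ∈ ℤ_5 but not a unit; v_5(x) = 2 > 0

ℤ_5 = {x ∈ ℚ_5 : v_5(x) ≥ 0} and ℤ_5^× = {x ∈ ℤ_5 : v_5(x) = 0}. Here v_5(1525/46) = v_5(num) − v_5(den) = 2; compare against these criteria.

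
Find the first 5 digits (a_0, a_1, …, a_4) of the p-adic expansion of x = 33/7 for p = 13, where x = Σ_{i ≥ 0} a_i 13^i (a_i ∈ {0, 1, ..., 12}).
(a_0, …, a_4) = (1, 4, 9, 3, 9)

v_13(33/7) = 0 (numerator and denominator both coprime to 13), so x ∈ ℤ_13^×. Compute digits iteratively via a_i = x_i mod 13, x_{i+1} = (x_i − a_i)/13, with x_0 = x:
  x_0 = 33/7;  a_0 = 1;  x_1 = (x_0 − 1)/13 = 2/7
  x_1 = 2/7;  a_1 = 4;  x_2 = (x_1 − 4)/13 = -2/7
  x_2 = -2/7;  a_2 = 9;  x_3 = (x_2 − 9)/13 = -5/7
  x_3 = -5/7;  a_3 = 3;  x_4 = (x_3 − 3)/13 = -2/7
  x_4 = -2/7;  a_4 = 9;  x_5 = (x_4 − 9)/13 = -5/7
Digits: (1, 4, 9, 3, 9).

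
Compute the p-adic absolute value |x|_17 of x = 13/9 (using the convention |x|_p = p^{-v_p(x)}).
|13/9|_17 = 1

Step 1 — compute v_17(x) by factoring powers of 17 out of the numerator and denominator: v_17(13/9) = 0. Step 2 — apply |x|_p = p^{-v_p(x)} = 17^{0} = 1.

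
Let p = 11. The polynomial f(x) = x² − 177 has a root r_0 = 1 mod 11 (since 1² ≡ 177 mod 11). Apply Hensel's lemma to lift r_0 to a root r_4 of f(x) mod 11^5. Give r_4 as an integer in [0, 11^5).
r_4 = 58774 (mod 161051)

Hensel's recurrence: r_{i+1} = r_i − f(r_i)·(f′(r_i))^{-1} mod 11^{i+2}, with f′(x) = 2x. Iterate:
  r_0 = 1 (mod 11)
  r_1 = 89 (mod 121)
  r_2 = 210 (mod 1331)
  r_3 = 210 (mod 14641)
  r_4 = 58774 (mod 161051)
Final: r_4 = 58774, and one checks f(r_4) ≡ 0 mod 11^5.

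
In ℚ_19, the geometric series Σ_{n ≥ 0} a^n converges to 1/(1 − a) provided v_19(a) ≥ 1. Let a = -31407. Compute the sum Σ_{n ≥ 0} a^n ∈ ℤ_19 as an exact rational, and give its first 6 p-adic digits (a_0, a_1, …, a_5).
Σ a^n = 1/(1 − a) = 1/31408;  first 6 digits = (1, 0, 8, 14, 6, 18)

v_19(a) = 2 ≥ 1, so the series converges in ℤ_19 to 1/(1 − a) = 1/(1 − (-31407)) = 1/31408. Expand this rational in ℤ_19: compute digits iteratively via d_i = x_i mod 19, x_{i+1} = (x_i − d_i)/19. The first 6 digits are (1, 0, 8, 14, 6, 18).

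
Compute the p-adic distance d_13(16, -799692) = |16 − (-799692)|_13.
d_13(16, -799692) = 1/28561

Step 1 — x − y = 16 − (-799692) = 799708. Step 2 — v_13(799708) = 4 (factor: 799708 = (13^4 · 28); the sign does not affect v_p). Step 3 — |x − y|_13 = 13^{-4} = 1/28561.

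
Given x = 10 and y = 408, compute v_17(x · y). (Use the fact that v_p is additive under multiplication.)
v_17(4080) = 1

v_p(x) = 0 (factor: 10 = 17^0 · 10); v_p(y) = 1 (factor: 408 = 17^1 · 24). Additivity: v_p(xy) = v_p(x) + v_p(y) = 0 + 1 = 1. (Direct check: xy = 4080 = 17^1 · (240).)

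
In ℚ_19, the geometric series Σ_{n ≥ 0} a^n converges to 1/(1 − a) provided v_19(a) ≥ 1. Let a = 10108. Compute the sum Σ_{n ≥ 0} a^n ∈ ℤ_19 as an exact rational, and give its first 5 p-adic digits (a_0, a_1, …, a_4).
Σ a^n = 1/(1 − a) = -1/10107;  first 5 digits = (1, 0, 9, 1, 5)

v_19(a) = 2 ≥ 1, so the series converges in ℤ_19 to 1/(1 − a) = 1/(1 − 10108) = -1/10107. Expand this rational in ℤ_19: compute digits iteratively via d_i = x_i mod 19, x_{i+1} = (x_i − d_i)/19. The first 5 digits are (1, 0, 9, 1, 5).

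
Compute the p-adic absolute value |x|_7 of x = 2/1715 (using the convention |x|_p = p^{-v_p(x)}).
|2/1715|_7 = 343

Step 1 — compute v_7(x) by factoring powers of 7 out of the numerator and denominator: v_7(2/1715) = -3. Step 2 — apply |x|_p = p^{-v_p(x)} = 7^{3} = 343.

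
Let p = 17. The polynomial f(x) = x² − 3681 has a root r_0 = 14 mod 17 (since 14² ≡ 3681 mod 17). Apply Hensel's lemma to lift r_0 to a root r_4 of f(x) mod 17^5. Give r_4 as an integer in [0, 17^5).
r_4 = 189547 (mod 1419857)

Hensel's recurrence: r_{i+1} = r_i − f(r_i)·(f′(r_i))^{-1} mod 17^{i+2}, with f′(x) = 2x. Iterate:
  r_0 = 14 (mod 17)
  r_1 = 252 (mod 289)
  r_2 = 2853 (mod 4913)
  r_3 = 22505 (mod 83521)
  r_4 = 189547 (mod 1419857)
Final: r_4 = 189547, and one checks f(r_4) ≡ 0 mod 17^5.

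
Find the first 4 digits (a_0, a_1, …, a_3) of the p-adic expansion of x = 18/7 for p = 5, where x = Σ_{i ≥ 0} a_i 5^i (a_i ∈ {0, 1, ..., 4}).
(a_0, …, a_3) = (4, 4, 2, 3)

v_5(18/7) = 0 (numerator and denominator both coprime to 5), so x ∈ ℤ_5^×. Compute digits iteratively via a_i = x_i mod 5, x_{i+1} = (x_i − a_i)/5, with x_0 = x:
  x_0 = 18/7;  a_0 = 4;  x_1 = (x_0 − 4)/5 = -2/7
  x_1 = -2/7;  a_1 = 4;  x_2 = (x_1 − 4)/5 = -6/7
  x_2 = -6/7;  a_2 = 2;  x_3 = (x_2 − 2)/5 = -4/7
  x_3 = -4/7;  a_3 = 3;  x_4 = (x_3 − 3)/5 = -5/7
Digits: (4, 4, 2, 3).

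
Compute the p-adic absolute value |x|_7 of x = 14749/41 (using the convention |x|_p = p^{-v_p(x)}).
|14749/41|_7 = 1/343

Step 1 — compute v_7(x) by factoring powers of 7 out of the numerator and denominator: v_7(14749/41) = 3. Step 2 — apply |x|_p = p^{-v_p(x)} = 7^{-3} = 1/343.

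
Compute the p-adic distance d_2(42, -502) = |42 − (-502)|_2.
d_2(42, -502) = 1/32

Step 1 — x − y = 42 − (-502) = 544. Step 2 — v_2(544) = 5 (factor: 544 = (2^5 · 17); the sign does not affect v_p). Step 3 — |x − y|_2 = 2^{-5} = 1/32.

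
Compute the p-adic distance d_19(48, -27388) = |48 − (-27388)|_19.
d_19(48, -27388) = 1/6859

Step 1 — x − y = 48 − (-27388) = 27436. Step 2 — v_19(27436) = 3 (factor: 27436 = (19^3 · 4); the sign does not affect v_p). Step 3 — |x − y|_19 = 19^{-3} = 1/6859.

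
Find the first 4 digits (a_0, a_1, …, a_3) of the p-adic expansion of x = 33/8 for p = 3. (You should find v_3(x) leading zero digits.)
(a_0, …, a_3) = (0, 1, 2, 2)

v_3(33/8) = 1, so a_0 = ... = a_0 = 0. Factor out: x = 3^1 · u with u = 11/8 a unit in ℤ_3. Expand u iteratively via a_{v+i} = u_i mod 3, u_{i+1} = (u_i − a_{v+i})/3:
  u_0 = 11/8;  a_1 = 1;  u_1 = (u_0 − 1)/3 = 1/8
  u_1 = 1/8;  a_2 = 2;  u_2 = (u_1 − 2)/3 = -5/8
  u_2 = -5/8;  a_3 = 2;  u_3 = (u_2 − 2)/3 = -7/8
Digits: (0, 1, 2, 2).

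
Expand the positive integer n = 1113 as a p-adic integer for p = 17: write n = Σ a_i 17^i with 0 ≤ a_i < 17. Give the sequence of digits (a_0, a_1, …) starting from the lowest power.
(a_0, a_1, …) = (8, 14, 3)

Repeated division by 17 gives the digits low-to-high: 1113 = 8 + 14·17^1 + 3·17^2. Digit sequence: (8, 14, 3).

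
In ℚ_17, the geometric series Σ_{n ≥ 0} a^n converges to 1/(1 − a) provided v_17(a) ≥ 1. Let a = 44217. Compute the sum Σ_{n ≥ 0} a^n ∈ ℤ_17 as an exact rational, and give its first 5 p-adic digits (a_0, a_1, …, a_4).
Σ a^n = 1/(1 − a) = -1/44216;  first 5 digits = (1, 0, 0, 9, 0)

v_17(a) = 3 ≥ 1, so the series converges in ℤ_17 to 1/(1 − a) = 1/(1 − 44217) = -1/44216. Expand this rational in ℤ_17: compute digits iteratively via d_i = x_i mod 17, x_{i+1} = (x_i − d_i)/17. The first 5 digits are (1, 0, 0, 9, 0).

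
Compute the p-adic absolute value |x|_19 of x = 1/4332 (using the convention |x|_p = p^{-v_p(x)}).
|1/4332|_19 = 361

Step 1 — compute v_19(x) by factoring powers of 19 out of the numerator and denominator: v_19(1/4332) = -2. Step 2 — apply |x|_p = p^{-v_p(x)} = 19^{2} = 361.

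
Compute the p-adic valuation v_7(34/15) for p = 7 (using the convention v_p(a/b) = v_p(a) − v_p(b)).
v_7(34/15) = 0

Factor powers of 7 from the numerator and denominator of the reduced fraction: 34 = 7^0 · 34 and 15 = 7^0 · 15. Apply v_p(a/b) = v_p(a) − v_p(b): v_7(34/15) = 0 − 0 = 0.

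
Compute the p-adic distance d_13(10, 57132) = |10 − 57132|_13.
d_13(10, 57132) = 1/28561

Step 1 — x − y = 10 − 57132 = -57122. Step 2 — v_13(-57122) = 4 (factor: -57122 = −(13^4 · 2); the sign does not affect v_p). Step 3 — |x − y|_13 = 13^{-4} = 1/28561.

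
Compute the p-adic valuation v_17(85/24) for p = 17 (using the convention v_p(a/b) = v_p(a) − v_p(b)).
v_17(85/24) = 1

Factor powers of 17 from the numerator and denominator of the reduced fraction: 85 = 17^1 · 5 and 24 = 17^0 · 24. Apply v_p(a/b) = v_p(a) − v_p(b): v_17(85/24) = 1 − 0 = 1.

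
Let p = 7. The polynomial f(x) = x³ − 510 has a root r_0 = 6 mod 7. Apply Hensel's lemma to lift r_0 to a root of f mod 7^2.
r_1 = 6 (mod 49)

Hensel: r_{i+1} = r_i − f(r_i)/f′(r_i) mod 7^{i+2}, where f′(x) = 3x². Iterate:
  r_0 = 6 (mod 7)
  r_1 = 6 (mod 49)
Final: r = 6 with f(r) ≡ 0 mod 7^2.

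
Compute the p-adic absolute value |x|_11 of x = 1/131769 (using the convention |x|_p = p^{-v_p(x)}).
|1/131769|_11 = 14641

Step 1 — compute v_11(x) by factoring powers of 11 out of the numerator and denominator: v_11(1/131769) = -4. Step 2 — apply |x|_p = p^{-v_p(x)} = 11^{4} = 14641.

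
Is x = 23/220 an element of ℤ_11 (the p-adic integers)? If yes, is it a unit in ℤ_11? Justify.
x ∉ ℤ_11 (v_11(x) = -1 < 0)

ℤ_11 = {x ∈ ℚ_11 : v_11(x) ≥ 0} and ℤ_11^× = {x ∈ ℤ_11 : v_11(x) = 0}. Here v_11(23/220) = v_11(num) − v_11(den) = -1; compare against these criteria.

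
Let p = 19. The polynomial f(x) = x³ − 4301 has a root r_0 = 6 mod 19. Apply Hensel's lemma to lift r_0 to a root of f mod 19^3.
r_2 = 5763 (mod 6859)

Hensel: r_{i+1} = r_i − f(r_i)/f′(r_i) mod 19^{i+2}, where f′(x) = 3x². Iterate:
  r_0 = 6 (mod 19)
  r_1 = 348 (mod 361)
  r_2 = 5763 (mod 6859)
Final: r = 5763 with f(r) ≡ 0 mod 19^3.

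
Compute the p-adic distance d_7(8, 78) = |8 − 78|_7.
d_7(8, 78) = 1/7

Step 1 — x − y = 8 − 78 = -70. Step 2 — v_7(-70) = 1 (factor: -70 = −(7^1 · 10); the sign does not affect v_p). Step 3 — |x − y|_7 = 7^{-1} = 1/7.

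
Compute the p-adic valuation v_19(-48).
v_19(-48) = 0

v_19(n) is the largest exponent k such that 19^k divides n. Factor out: -48 = -19^0 · 48. (Sign doesn't affect v_p.) So v_19(-48) = 0.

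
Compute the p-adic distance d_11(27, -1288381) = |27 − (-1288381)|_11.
d_11(27, -1288381) = 1/161051

Step 1 — x − y = 27 − (-1288381) = 1288408. Step 2 — v_11(1288408) = 5 (factor: 1288408 = (11^5 · 8); the sign does not affect v_p). Step 3 — |x − y|_11 = 11^{-5} = 1/161051.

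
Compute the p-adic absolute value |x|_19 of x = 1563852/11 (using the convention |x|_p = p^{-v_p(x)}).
|1563852/11|_19 = 1/130321

Step 1 — compute v_19(x) by factoring powers of 19 out of the numerator and denominator: v_19(1563852/11) = 4. Step 2 — apply |x|_p = p^{-v_p(x)} = 19^{-4} = 1/130321.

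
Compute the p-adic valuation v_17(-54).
v_17(-54) = 0

v_17(n) is the largest exponent k such that 17^k divides n. Factor out: -54 = -17^0 · 54. (Sign doesn't affect v_p.) So v_17(-54) = 0.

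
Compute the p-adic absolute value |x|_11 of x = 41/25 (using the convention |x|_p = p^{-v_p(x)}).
|41/25|_11 = 1

Step 1 — compute v_11(x) by factoring powers of 11 out of the numerator and denominator: v_11(41/25) = 0. Step 2 — apply |x|_p = p^{-v_p(x)} = 11^{0} = 1.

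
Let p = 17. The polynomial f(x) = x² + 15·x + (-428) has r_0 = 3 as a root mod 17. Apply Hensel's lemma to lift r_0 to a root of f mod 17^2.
r_1 = 241 (mod 289)

Hensel: r_{i+1} = r_i − f(r_i)·(f′(r_i))^{-1} mod 17^{i+2}, f′(x) = 2x + 15. Iterate:
  r_0 = 3 (mod 17)
  r_1 = 241 (mod 289)
Final: r = 241 satisfies f(r) ≡ 0 mod 17^2.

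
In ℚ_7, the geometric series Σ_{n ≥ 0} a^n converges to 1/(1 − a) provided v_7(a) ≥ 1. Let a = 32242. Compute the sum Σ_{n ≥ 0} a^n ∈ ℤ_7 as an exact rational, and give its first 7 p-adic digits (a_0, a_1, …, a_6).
Σ a^n = 1/(1 − a) = -1/32241;  first 7 digits = (1, 0, 0, 3, 6, 1, 2)

v_7(a) = 3 ≥ 1, so the series converges in ℤ_7 to 1/(1 − a) = 1/(1 − 32242) = -1/32241. Expand this rational in ℤ_7: compute digits iteratively via d_i = x_i mod 7, x_{i+1} = (x_i − d_i)/7. The first 7 digits are (1, 0, 0, 3, 6, 1, 2).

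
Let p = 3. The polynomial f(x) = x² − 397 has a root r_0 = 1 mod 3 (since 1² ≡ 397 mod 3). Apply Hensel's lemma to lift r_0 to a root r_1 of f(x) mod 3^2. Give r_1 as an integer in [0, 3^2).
r_1 = 1 (mod 9)

Hensel's recurrence: r_{i+1} = r_i − f(r_i)·(f′(r_i))^{-1} mod 3^{i+2}, with f′(x) = 2x. Iterate:
  r_0 = 1 (mod 3)
  r_1 = 1 (mod 9)
Final: r_1 = 1, and one checks f(r_1) ≡ 0 mod 3^2.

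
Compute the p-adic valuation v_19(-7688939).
v_19(-7688939) = 4

v_19(n) is the largest exponent k such that 19^k divides n. Factor out: -7688939 = -19^4 · 59. (Sign doesn't affect v_p.) So v_19(-7688939) = 4.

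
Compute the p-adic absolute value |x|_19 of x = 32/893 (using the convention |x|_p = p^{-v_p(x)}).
|32/893|_19 = 19

Step 1 — compute v_19(x) by factoring powers of 19 out of the numerator and denominator: v_19(32/893) = -1. Step 2 — apply |x|_p = p^{-v_p(x)} = 19^{1} = 19.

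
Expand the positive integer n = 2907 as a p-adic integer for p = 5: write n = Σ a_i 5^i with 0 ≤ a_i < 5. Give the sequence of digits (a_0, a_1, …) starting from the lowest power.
(a_0, a_1, …) = (2, 1, 1, 3, 4)

Repeated division by 5 gives the digits low-to-high: 2907 = 2 + 1·5^1 + 1·5^2 + 3·5^3 + 4·5^4. Digit sequence: (2, 1, 1, 3, 4).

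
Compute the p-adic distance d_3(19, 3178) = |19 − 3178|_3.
d_3(19, 3178) = 1/243

Step 1 — x − y = 19 − 3178 = -3159. Step 2 — v_3(-3159) = 5 (factor: -3159 = −(3^5 · 13); the sign does not affect v_p). Step 3 — |x − y|_3 = 3^{-5} = 1/243.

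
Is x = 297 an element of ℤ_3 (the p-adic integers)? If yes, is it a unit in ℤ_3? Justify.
x ∈ ℤ_3 but not a unit; v_3(x) = 3 > 0

ℤ_3 = {x ∈ ℚ_3 : v_3(x) ≥ 0} and ℤ_3^× = {x ∈ ℤ_3 : v_3(x) = 0}. Here v_3(297) = v_3(num) − v_3(den) = 3; compare against these criteria.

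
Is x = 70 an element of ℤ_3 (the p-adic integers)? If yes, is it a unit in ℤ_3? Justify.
x ∈ ℤ_3^× (unit); v_3(x) = 0

ℤ_3 = {x ∈ ℚ_3 : v_3(x) ≥ 0} and ℤ_3^× = {x ∈ ℤ_3 : v_3(x) = 0}. Here v_3(70) = v_3(num) − v_3(den) = 0; compare against these criteria.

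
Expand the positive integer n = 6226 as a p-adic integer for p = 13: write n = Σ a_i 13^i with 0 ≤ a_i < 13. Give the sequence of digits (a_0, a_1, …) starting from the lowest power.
(a_0, a_1, …) = (12, 10, 10, 2)

Repeated division by 13 gives the digits low-to-high: 6226 = 12 + 10·13^1 + 10·13^2 + 2·13^3. Digit sequence: (12, 10, 10, 2).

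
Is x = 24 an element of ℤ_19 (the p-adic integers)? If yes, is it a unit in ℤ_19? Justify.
x ∈ ℤ_19^× (unit); v_19(x) = 0

ℤ_19 = {x ∈ ℚ_19 : v_19(x) ≥ 0} and ℤ_19^× = {x ∈ ℤ_19 : v_19(x) = 0}. Here v_19(24) = v_19(num) − v_19(den) = 0; compare against these criteria.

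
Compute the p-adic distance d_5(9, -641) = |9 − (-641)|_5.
d_5(9, -641) = 1/25

Step 1 — x − y = 9 − (-641) = 650. Step 2 — v_5(650) = 2 (factor: 650 = (5^2 · 26); the sign does not affect v_p). Step 3 — |x − y|_5 = 5^{-2} = 1/25.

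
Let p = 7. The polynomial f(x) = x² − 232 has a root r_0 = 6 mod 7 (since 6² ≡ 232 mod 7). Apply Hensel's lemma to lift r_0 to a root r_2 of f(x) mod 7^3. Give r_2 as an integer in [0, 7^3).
r_2 = 251 (mod 343)

Hensel's recurrence: r_{i+1} = r_i − f(r_i)·(f′(r_i))^{-1} mod 7^{i+2}, with f′(x) = 2x. Iterate:
  r_0 = 6 (mod 7)
  r_1 = 6 (mod 49)
  r_2 = 251 (mod 343)
Final: r_2 = 251, and one checks f(r_2) ≡ 0 mod 7^3.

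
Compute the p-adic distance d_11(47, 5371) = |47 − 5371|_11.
d_11(47, 5371) = 1/1331

Step 1 — x − y = 47 − 5371 = -5324. Step 2 — v_11(-5324) = 3 (factor: -5324 = −(11^3 · 4); the sign does not affect v_p). Step 3 — |x − y|_11 = 11^{-3} = 1/1331.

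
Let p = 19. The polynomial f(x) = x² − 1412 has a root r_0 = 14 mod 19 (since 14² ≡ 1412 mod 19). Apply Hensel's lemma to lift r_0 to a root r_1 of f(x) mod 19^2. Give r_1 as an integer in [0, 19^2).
r_1 = 109 (mod 361)

Hensel's recurrence: r_{i+1} = r_i − f(r_i)·(f′(r_i))^{-1} mod 19^{i+2}, with f′(x) = 2x. Iterate:
  r_0 = 14 (mod 19)
  r_1 = 109 (mod 361)
Final: r_1 = 109, and one checks f(r_1) ≡ 0 mod 19^2.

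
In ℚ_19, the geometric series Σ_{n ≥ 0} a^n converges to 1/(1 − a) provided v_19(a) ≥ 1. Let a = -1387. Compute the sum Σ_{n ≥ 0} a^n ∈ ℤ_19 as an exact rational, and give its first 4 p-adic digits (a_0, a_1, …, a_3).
Σ a^n = 1/(1 − a) = 1/1388;  first 4 digits = (1, 3, 5, 3)

v_19(a) = 1 ≥ 1, so the series converges in ℤ_19 to 1/(1 − a) = 1/(1 − (-1387)) = 1/1388. Expand this rational in ℤ_19: compute digits iteratively via d_i = x_i mod 19, x_{i+1} = (x_i − d_i)/19. The first 4 digits are (1, 3, 5, 3).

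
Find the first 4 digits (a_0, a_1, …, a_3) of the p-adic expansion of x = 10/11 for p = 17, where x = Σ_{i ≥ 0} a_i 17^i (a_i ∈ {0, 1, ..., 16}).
(a_0, …, a_3) = (4, 6, 12, 7)

v_17(10/11) = 0 (numerator and denominator both coprime to 17), so x ∈ ℤ_17^×. Compute digits iteratively via a_i = x_i mod 17, x_{i+1} = (x_i − a_i)/17, with x_0 = x:
  x_0 = 10/11;  a_0 = 4;  x_1 = (x_0 − 4)/17 = -2/11
  x_1 = -2/11;  a_1 = 6;  x_2 = (x_1 − 6)/17 = -4/11
  x_2 = -4/11;  a_2 = 12;  x_3 = (x_2 − 12)/17 = -8/11
  x_3 = -8/11;  a_3 = 7;  x_4 = (x_3 − 7)/17 = -5/11
Digits: (4, 6, 12, 7).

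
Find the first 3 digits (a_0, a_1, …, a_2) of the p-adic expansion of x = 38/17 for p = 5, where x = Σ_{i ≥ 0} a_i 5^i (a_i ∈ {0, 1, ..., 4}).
(a_0, …, a_2) = (4, 2, 1)

v_5(38/17) = 0 (numerator and denominator both coprime to 5), so x ∈ ℤ_5^×. Compute digits iteratively via a_i = x_i mod 5, x_{i+1} = (x_i − a_i)/5, with x_0 = x:
  x_0 = 38/17;  a_0 = 4;  x_1 = (x_0 − 4)/5 = -6/17
  x_1 = -6/17;  a_1 = 2;  x_2 = (x_1 − 2)/5 = -8/17
  x_2 = -8/17;  a_2 = 1;  x_3 = (x_2 − 1)/5 = -5/17
Digits: (4, 2, 1).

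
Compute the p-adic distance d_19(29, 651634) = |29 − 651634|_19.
d_19(29, 651634) = 1/130321

Step 1 — x − y = 29 − 651634 = -651605. Step 2 — v_19(-651605) = 4 (factor: -651605 = −(19^4 · 5); the sign does not affect v_p). Step 3 — |x − y|_19 = 19^{-4} = 1/130321.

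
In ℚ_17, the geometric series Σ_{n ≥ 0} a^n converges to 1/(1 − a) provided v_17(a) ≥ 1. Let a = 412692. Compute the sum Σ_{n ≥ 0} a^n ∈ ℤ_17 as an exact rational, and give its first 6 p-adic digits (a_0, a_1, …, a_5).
Σ a^n = 1/(1 − a) = -1/412691;  first 6 digits = (1, 0, 0, 16, 4, 0)

v_17(a) = 3 ≥ 1, so the series converges in ℤ_17 to 1/(1 − a) = 1/(1 − 412692) = -1/412691. Expand this rational in ℤ_17: compute digits iteratively via d_i = x_i mod 17, x_{i+1} = (x_i − d_i)/17. The first 6 digits are (1, 0, 0, 16, 4, 0).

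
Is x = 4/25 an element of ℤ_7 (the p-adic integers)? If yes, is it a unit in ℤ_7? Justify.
x ∈ ℤ_7^× (unit); v_7(x) = 0

ℤ_7 = {x ∈ ℚ_7 : v_7(x) ≥ 0} and ℤ_7^× = {x ∈ ℤ_7 : v_7(x) = 0}. Here v_7(4/25) = v_7(num) − v_7(den) = 0; compare against these criteria.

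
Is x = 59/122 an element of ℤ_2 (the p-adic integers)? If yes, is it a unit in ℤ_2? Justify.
x ∉ ℤ_2 (v_2(x) = -1 < 0)

ℤ_2 = {x ∈ ℚ_2 : v_2(x) ≥ 0} and ℤ_2^× = {x ∈ ℤ_2 : v_2(x) = 0}. Here v_2(59/122) = v_2(num) − v_2(den) = -1; compare against these criteria.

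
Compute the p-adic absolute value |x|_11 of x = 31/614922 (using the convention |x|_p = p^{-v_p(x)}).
|31/614922|_11 = 14641

Step 1 — compute v_11(x) by factoring powers of 11 out of the numerator and denominator: v_11(31/614922) = -4. Step 2 — apply |x|_p = p^{-v_p(x)} = 11^{4} = 14641.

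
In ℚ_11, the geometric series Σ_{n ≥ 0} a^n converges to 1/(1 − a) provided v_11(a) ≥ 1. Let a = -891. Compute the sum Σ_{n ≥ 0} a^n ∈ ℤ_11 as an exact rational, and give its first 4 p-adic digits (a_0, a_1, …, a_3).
Σ a^n = 1/(1 − a) = 1/892;  first 4 digits = (1, 7, 8, 3)

v_11(a) = 1 ≥ 1, so the series converges in ℤ_11 to 1/(1 − a) = 1/(1 − (-891)) = 1/892. Expand this rational in ℤ_11: compute digits iteratively via d_i = x_i mod 11, x_{i+1} = (x_i − d_i)/11. The first 4 digits are (1, 7, 8, 3).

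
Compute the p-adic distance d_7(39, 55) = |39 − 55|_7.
d_7(39, 55) = 1

Step 1 — x − y = 39 − 55 = -16. Step 2 — v_7(-16) = 0 (factor: -16 = −(7^0 · 16); the sign does not affect v_p). Step 3 — |x − y|_7 = 7^{0} = 1.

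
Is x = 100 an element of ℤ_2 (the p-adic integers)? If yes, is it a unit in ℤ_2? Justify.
x ∈ ℤ_2 but not a unit; v_2(x) = 2 > 0

ℤ_2 = {x ∈ ℚ_2 : v_2(x) ≥ 0} and ℤ_2^× = {x ∈ ℤ_2 : v_2(x) = 0}. Here v_2(100) = v_2(num) − v_2(den) = 2; compare against these criteria.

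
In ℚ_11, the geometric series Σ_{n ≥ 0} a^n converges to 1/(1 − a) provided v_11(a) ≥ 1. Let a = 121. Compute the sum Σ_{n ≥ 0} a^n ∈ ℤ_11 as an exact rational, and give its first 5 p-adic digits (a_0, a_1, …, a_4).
Σ a^n = 1/(1 − a) = -1/120;  first 5 digits = (1, 0, 1, 0, 1)

v_11(a) = 2 ≥ 1, so the series converges in ℤ_11 to 1/(1 − a) = 1/(1 − 121) = -1/120. Expand this rational in ℤ_11: compute digits iteratively via d_i = x_i mod 11, x_{i+1} = (x_i − d_i)/11. The first 5 digits are (1, 0, 1, 0, 1).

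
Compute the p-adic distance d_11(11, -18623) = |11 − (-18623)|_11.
d_11(11, -18623) = 1/1331

Step 1 — x − y = 11 − (-18623) = 18634. Step 2 — v_11(18634) = 3 (factor: 18634 = (11^3 · 14); the sign does not affect v_p). Step 3 — |x − y|_11 = 11^{-3} = 1/1331.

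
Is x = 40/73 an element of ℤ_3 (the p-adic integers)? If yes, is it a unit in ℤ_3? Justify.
x ∈ ℤ_3^× (unit); v_3(x) = 0

ℤ_3 = {x ∈ ℚ_3 : v_3(x) ≥ 0} and ℤ_3^× = {x ∈ ℤ_3 : v_3(x) = 0}. Here v_3(40/73) = v_3(num) − v_3(den) = 0; compare against these criteria.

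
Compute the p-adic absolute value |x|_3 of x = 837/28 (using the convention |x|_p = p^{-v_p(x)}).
|837/28|_3 = 1/27

Step 1 — compute v_3(x) by factoring powers of 3 out of the numerator and denominator: v_3(837/28) = 3. Step 2 — apply |x|_p = p^{-v_p(x)} = 3^{-3} = 1/27.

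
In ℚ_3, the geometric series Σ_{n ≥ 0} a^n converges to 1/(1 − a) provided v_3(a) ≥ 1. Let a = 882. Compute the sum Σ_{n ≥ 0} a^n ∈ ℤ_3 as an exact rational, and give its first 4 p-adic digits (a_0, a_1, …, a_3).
Σ a^n = 1/(1 − a) = -1/881;  first 4 digits = (1, 0, 2, 2)

v_3(a) = 2 ≥ 1, so the series converges in ℤ_3 to 1/(1 − a) = 1/(1 − 882) = -1/881. Expand this rational in ℤ_3: compute digits iteratively via d_i = x_i mod 3, x_{i+1} = (x_i − d_i)/3. The first 4 digits are (1, 0, 2, 2).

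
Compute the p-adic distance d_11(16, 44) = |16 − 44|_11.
d_11(16, 44) = 1

Step 1 — x − y = 16 − 44 = -28. Step 2 — v_11(-28) = 0 (factor: -28 = −(11^0 · 28); the sign does not affect v_p). Step 3 — |x − y|_11 = 11^{0} = 1.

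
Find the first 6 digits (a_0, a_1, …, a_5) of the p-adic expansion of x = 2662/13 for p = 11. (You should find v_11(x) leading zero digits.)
(a_0, …, a_5) = (0, 0, 0, 1, 5, 8)

v_11(2662/13) = 3, so a_0 = ... = a_2 = 0. Factor out: x = 11^3 · u with u = 2/13 a unit in ℤ_11. Expand u iteratively via a_{v+i} = u_i mod 11, u_{i+1} = (u_i − a_{v+i})/11:
  u_0 = 2/13;  a_3 = 1;  u_1 = (u_0 − 1)/11 = -1/13
  u_1 = -1/13;  a_4 = 5;  u_2 = (u_1 − 5)/11 = -6/13
  u_2 = -6/13;  a_5 = 8;  u_3 = (u_2 − 8)/11 = -10/13
Digits: (0, 0, 0, 1, 5, 8).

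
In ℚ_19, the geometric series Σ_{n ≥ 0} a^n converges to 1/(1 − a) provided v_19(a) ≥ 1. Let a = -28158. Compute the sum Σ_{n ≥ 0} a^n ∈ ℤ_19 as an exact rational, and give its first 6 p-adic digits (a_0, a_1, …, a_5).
Σ a^n = 1/(1 − a) = 1/28159;  first 6 digits = (1, 0, 17, 14, 3, 16)

v_19(a) = 2 ≥ 1, so the series converges in ℤ_19 to 1/(1 − a) = 1/(1 − (-28158)) = 1/28159. Expand this rational in ℤ_19: compute digits iteratively via d_i = x_i mod 19, x_{i+1} = (x_i − d_i)/19. The first 6 digits are (1, 0, 17, 14, 3, 16).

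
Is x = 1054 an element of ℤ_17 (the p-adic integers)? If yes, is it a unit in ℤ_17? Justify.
x ∈ ℤ_17 but not a unit; v_17(x) = 1 > 0

ℤ_17 = {x ∈ ℚ_17 : v_17(x) ≥ 0} and ℤ_17^× = {x ∈ ℤ_17 : v_17(x) = 0}. Here v_17(1054) = v_17(num) − v_17(den) = 1; compare against these criteria.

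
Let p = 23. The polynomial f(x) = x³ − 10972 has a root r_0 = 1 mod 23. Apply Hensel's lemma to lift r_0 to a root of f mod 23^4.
r_3 = 86711 (mod 279841)

Hensel: r_{i+1} = r_i − f(r_i)/f′(r_i) mod 23^{i+2}, where f′(x) = 3x². Iterate:
  r_0 = 1 (mod 23)
  r_1 = 484 (mod 529)
  r_2 = 1542 (mod 12167)
  r_3 = 86711 (mod 279841)
Final: r = 86711 with f(r) ≡ 0 mod 23^4.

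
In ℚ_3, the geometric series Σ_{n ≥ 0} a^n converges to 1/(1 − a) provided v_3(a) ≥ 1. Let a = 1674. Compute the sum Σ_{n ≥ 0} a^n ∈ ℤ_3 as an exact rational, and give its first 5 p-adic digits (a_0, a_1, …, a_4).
Σ a^n = 1/(1 − a) = -1/1673;  first 5 digits = (1, 0, 0, 2, 2)

v_3(a) = 3 ≥ 1, so the series converges in ℤ_3 to 1/(1 − a) = 1/(1 − 1674) = -1/1673. Expand this rational in ℤ_3: compute digits iteratively via d_i = x_i mod 3, x_{i+1} = (x_i − d_i)/3. The first 5 digits are (1, 0, 0, 2, 2).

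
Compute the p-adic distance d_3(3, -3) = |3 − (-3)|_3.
d_3(3, -3) = 1/3

Step 1 — x − y = 3 − (-3) = 6. Step 2 — v_3(6) = 1 (factor: 6 = (3^1 · 2); the sign does not affect v_p). Step 3 — |x − y|_3 = 3^{-1} = 1/3.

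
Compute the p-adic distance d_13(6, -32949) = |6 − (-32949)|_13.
d_13(6, -32949) = 1/2197

Step 1 — x − y = 6 − (-32949) = 32955. Step 2 — v_13(32955) = 3 (factor: 32955 = (13^3 · 15); the sign does not affect v_p). Step 3 — |x − y|_13 = 13^{-3} = 1/2197.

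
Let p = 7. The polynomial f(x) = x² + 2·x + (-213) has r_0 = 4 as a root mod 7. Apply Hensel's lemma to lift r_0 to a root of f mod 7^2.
r_1 = 18 (mod 49)

Hensel: r_{i+1} = r_i − f(r_i)·(f′(r_i))^{-1} mod 7^{i+2}, f′(x) = 2x + 2. Iterate:
  r_0 = 4 (mod 7)
  r_1 = 18 (mod 49)
Final: r = 18 satisfies f(r) ≡ 0 mod 7^2.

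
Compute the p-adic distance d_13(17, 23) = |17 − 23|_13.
d_13(17, 23) = 1

Step 1 — x − y = 17 − 23 = -6. Step 2 — v_13(-6) = 0 (factor: -6 = −(13^0 · 6); the sign does not affect v_p). Step 3 — |x − y|_13 = 13^{0} = 1.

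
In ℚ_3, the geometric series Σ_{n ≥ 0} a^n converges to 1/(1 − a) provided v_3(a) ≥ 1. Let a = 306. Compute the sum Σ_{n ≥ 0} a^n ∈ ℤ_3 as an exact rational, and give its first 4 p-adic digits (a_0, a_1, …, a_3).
Σ a^n = 1/(1 − a) = -1/305;  first 4 digits = (1, 0, 1, 2)

v_3(a) = 2 ≥ 1, so the series converges in ℤ_3 to 1/(1 − a) = 1/(1 − 306) = -1/305. Expand this rational in ℤ_3: compute digits iteratively via d_i = x_i mod 3, x_{i+1} = (x_i − d_i)/3. The first 4 digits are (1, 0, 1, 2).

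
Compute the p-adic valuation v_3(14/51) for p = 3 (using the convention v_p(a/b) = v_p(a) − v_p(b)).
v_3(14/51) = -1

Factor powers of 3 from the numerator and denominator of the reduced fraction: 14 = 3^0 · 14 and 51 = 3^1 · 17. Apply v_p(a/b) = v_p(a) − v_p(b): v_3(14/51) = 0 − 1 = -1.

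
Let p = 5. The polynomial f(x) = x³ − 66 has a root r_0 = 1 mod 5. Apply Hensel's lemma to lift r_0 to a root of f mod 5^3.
r_2 = 81 (mod 125)

Hensel: r_{i+1} = r_i − f(r_i)/f′(r_i) mod 5^{i+2}, where f′(x) = 3x². Iterate:
  r_0 = 1 (mod 5)
  r_1 = 6 (mod 25)
  r_2 = 81 (mod 125)
Final: r = 81 with f(r) ≡ 0 mod 5^3.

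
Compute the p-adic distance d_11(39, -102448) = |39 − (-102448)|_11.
d_11(39, -102448) = 1/14641

Step 1 — x − y = 39 − (-102448) = 102487. Step 2 — v_11(102487) = 4 (factor: 102487 = (11^4 · 7); the sign does not affect v_p). Step 3 — |x − y|_11 = 11^{-4} = 1/14641.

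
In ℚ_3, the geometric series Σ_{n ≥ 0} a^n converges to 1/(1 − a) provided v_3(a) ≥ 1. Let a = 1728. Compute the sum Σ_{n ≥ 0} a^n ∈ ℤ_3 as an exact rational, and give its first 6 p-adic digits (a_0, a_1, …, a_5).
Σ a^n = 1/(1 − a) = -1/1727;  first 6 digits = (1, 0, 0, 1, 0, 1)

v_3(a) = 3 ≥ 1, so the series converges in ℤ_3 to 1/(1 − a) = 1/(1 − 1728) = -1/1727. Expand this rational in ℤ_3: compute digits iteratively via d_i = x_i mod 3, x_{i+1} = (x_i − d_i)/3. The first 6 digits are (1, 0, 0, 1, 0, 1).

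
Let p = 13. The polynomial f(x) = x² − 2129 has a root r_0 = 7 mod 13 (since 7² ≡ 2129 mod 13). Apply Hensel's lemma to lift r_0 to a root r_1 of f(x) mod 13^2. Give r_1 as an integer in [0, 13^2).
r_1 = 59 (mod 169)

Hensel's recurrence: r_{i+1} = r_i − f(r_i)·(f′(r_i))^{-1} mod 13^{i+2}, with f′(x) = 2x. Iterate:
  r_0 = 7 (mod 13)
  r_1 = 59 (mod 169)
Final: r_1 = 59, and one checks f(r_1) ≡ 0 mod 13^2.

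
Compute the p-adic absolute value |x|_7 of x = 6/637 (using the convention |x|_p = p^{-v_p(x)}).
|6/637|_7 = 49

Step 1 — compute v_7(x) by factoring powers of 7 out of the numerator and denominator: v_7(6/637) = -2. Step 2 — apply |x|_p = p^{-v_p(x)} = 7^{2} = 49.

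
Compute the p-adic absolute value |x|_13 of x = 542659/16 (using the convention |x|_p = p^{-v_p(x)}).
|542659/16|_13 = 1/28561

Step 1 — compute v_13(x) by factoring powers of 13 out of the numerator and denominator: v_13(542659/16) = 4. Step 2 — apply |x|_p = p^{-v_p(x)} = 13^{-4} = 1/28561.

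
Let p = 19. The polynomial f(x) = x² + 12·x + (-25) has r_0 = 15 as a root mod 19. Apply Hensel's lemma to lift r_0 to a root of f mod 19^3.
r_2 = 281 (mod 6859)

Hensel: r_{i+1} = r_i − f(r_i)·(f′(r_i))^{-1} mod 19^{i+2}, f′(x) = 2x + 12. Iterate:
  r_0 = 15 (mod 19)
  r_1 = 281 (mod 361)
  r_2 = 281 (mod 6859)
Final: r = 281 satisfies f(r) ≡ 0 mod 19^3.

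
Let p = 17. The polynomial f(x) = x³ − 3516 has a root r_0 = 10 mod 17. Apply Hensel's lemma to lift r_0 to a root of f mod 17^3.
r_2 = 1999 (mod 4913)

Hensel: r_{i+1} = r_i − f(r_i)/f′(r_i) mod 17^{i+2}, where f′(x) = 3x². Iterate:
  r_0 = 10 (mod 17)
  r_1 = 265 (mod 289)
  r_2 = 1999 (mod 4913)
Final: r = 1999 with f(r) ≡ 0 mod 17^3.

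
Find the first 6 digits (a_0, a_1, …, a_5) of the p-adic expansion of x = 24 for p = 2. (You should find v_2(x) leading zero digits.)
(a_0, …, a_5) = (0, 0, 0, 1, 1, 0)

v_2(24) = 3, so a_0 = ... = a_2 = 0. Factor out: x = 2^3 · u with u = 3 a unit in ℤ_2. Expand u iteratively via a_{v+i} = u_i mod 2, u_{i+1} = (u_i − a_{v+i})/2:
  u_0 = 3;  a_3 = 1;  u_1 = (u_0 − 1)/2 = 1
  u_1 = 1;  a_4 = 1;  u_2 = (u_1 − 1)/2 = 0
  u_2 = 0;  a_5 = 0;  u_3 = (u_2 − 0)/2 = 0
Digits: (0, 0, 0, 1, 1, 0).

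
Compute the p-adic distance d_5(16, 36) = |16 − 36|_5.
d_5(16, 36) = 1/5

Step 1 — x − y = 16 − 36 = -20. Step 2 — v_5(-20) = 1 (factor: -20 = −(5^1 · 4); the sign does not affect v_p). Step 3 — |x − y|_5 = 5^{-1} = 1/5.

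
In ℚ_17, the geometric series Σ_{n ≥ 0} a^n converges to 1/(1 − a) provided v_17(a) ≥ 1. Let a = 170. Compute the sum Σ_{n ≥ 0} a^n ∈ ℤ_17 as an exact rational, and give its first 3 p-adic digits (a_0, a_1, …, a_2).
Σ a^n = 1/(1 − a) = -1/169;  first 3 digits = (1, 10, 15)

v_17(a) = 1 ≥ 1, so the series converges in ℤ_17 to 1/(1 − a) = 1/(1 − 170) = -1/169. Expand this rational in ℤ_17: compute digits iteratively via d_i = x_i mod 17, x_{i+1} = (x_i − d_i)/17. The first 3 digits are (1, 10, 15).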